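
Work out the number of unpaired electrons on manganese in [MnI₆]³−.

Each iodide is −1; balancing the −3 overall charge requires Mn(III).
Group 7 minus oxidation state 3 gives a d⁴ configuration.
The spin state decides the count: Iodide is a weak-field ligand for a first-row metal, so the complex is high-spin.
An octahedral high-spin d⁴ ion is t₂g³e_g¹, giving 4 unpaired electrons.

4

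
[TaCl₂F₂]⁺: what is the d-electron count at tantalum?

Summing ligand charges against the +1 overall charge gives an oxidation state of +5 for tantalum.
Group 5 minus oxidation state 5 gives a d⁰ configuration.

d⁰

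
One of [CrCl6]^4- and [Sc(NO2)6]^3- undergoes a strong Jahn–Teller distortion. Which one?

[CrCl6]^4-: Ligand charges: each chloride is −1. With an overall charge of −4 the chromium centre must be in the +2 oxidation state. Group 6 minus oxidation state 2 gives a d⁴ configuration. Chloride is a weak-field ligand for a first-row metal, so the complex is high-spin. The t₂g³e_g¹ (high-spin) configuration has an unevenly filled e_g set; the Jahn–Teller theorem predicts a tetragonal distortion (typically axial elongation) to lift the degeneracy.
[Sc(NO2)6]^3-: Summing ligand charges against the −3 overall charge gives an oxidation state of +3 for scandium. Scandium is a group-3 element; Sc(III) is therefore d⁰. The d⁰ configuration leaves the e_g set evenly filled (or empty) — no strong Jahn–Teller driving force.

[CrCl6]^4-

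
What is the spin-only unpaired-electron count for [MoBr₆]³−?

3 unpaired electrons

Summing ligand charges against the −3 overall charge gives an oxidation state of +3 for molybdenum.
Molybdenum is a group-6 element; Mo(III) is therefore d³.
In an octahedral field the d³ configuration is t₂g³e_g⁰ (only one arrangement possible), giving 3 unpaired electrons.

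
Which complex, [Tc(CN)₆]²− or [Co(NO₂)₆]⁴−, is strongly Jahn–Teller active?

[Tc(CN)₆]²−: Ligand charges: each cyanide is −1. With an overall charge of −2 the technetium centre must be in the +4 oxidation state. Technetium is a group-7 element; Tc(IV) is therefore d³. The d³ configuration leaves the e_g set evenly filled (or empty) — no strong Jahn–Teller driving force.
[Co(NO₂)₆]⁴−: Each nitro (N-bound nitrite) is −1; balancing the −4 overall charge requires Co(II). Group 9 minus oxidation state 2 gives a d⁷ configuration. Nitro (N-bound nitrite) is a strong-field ligand (high in the spectrochemical series) for a first-row metal, so the complex is low-spin. The t₂g⁶e_g¹ (low-spin) configuration has an unevenly filled e_g set; the Jahn–Teller theorem predicts a tetragonal distortion (typically axial elongation) to lift the degeneracy.

[Co(NO₂)₆]⁴−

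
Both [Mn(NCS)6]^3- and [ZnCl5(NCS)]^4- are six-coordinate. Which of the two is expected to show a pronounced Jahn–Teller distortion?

[Mn(NCS)6]^3-: Ligand charges: each isothiocyanate is −1. With an overall charge of −3 the manganese centre must be in the +3 oxidation state. Manganese is a group-7 element; Mn(III) is therefore d⁴. Isothiocyanate is a weak-field ligand for a first-row metal, so the complex is high-spin. The t₂g³e_g¹ (high-spin) configuration has an unevenly filled e_g set; the Jahn–Teller theorem predicts a tetragonal distortion (typically axial elongation) to lift the degeneracy.
[ZnCl5(NCS)]^4-: Summing ligand charges against the −4 overall charge gives an oxidation state of +2 for zinc. Zinc is a group-12 element; Zn(II) is therefore d¹⁰. The d¹⁰ configuration leaves the e_g set evenly filled (or empty) — no strong Jahn–Teller driving force.

[Mn(NCS)6]^3-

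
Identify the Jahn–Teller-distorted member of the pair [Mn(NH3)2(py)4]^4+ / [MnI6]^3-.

[MnI6]^3-

[Mn(NH3)2(py)4]^4+: Ligand charges: ammonia is neutral; pyridine is neutral. With an overall charge of +4 the manganese centre must be in the +4 oxidation state. Group 7 minus oxidation state 4 gives a d³ configuration. The d³ configuration leaves the e_g set evenly filled (or empty) — no strong Jahn–Teller driving force.
[MnI6]^3-: Ligand charges: each iodide is −1. With an overall charge of −3 the manganese centre must be in the +3 oxidation state. Group 7 minus oxidation state 3 gives a d⁴ configuration. Iodide is a weak-field ligand for a first-row metal, so the complex is high-spin. The t₂g³e_g¹ (high-spin) configuration has an unevenly filled e_g set; the Jahn–Teller theorem predicts a tetragonal distortion (typically axial elongation) to lift the degeneracy.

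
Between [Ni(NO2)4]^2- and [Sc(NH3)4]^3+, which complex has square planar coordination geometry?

For [Ni(NO2)4]^2-: Ligand charges: each nitro (N-bound nitrite) is −1. With an overall charge of −2 the nickel centre must be in the +2 oxidation state. Group 10 minus oxidation state 2 gives a d⁸ configuration. Nitro (N-bound nitrite) is a strong-field ligand (high in the spectrochemical series). A 3d d⁸ ion with strong-field ligands gains enough CFSE to favour square planar over tetrahedral. → square planar.
For [Sc(NH3)4]^3+: Ligand charges: ammonia is neutral. With an overall charge of +3 the scandium centre must be in the +3 oxidation state. Group 3 minus oxidation state 3 gives a d⁰ configuration. A d⁰ ion has no crystal-field stabilisation preference between square planar and tetrahedral, so four ligands adopt the sterically favoured tetrahedral geometry. → tetrahedral.

[Ni(NO2)4]^2-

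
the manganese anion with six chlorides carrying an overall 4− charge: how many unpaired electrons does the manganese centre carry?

5 unpaired electrons

Each chloride is −1; balancing the −4 overall charge requires Mn(II).
Manganese is a group-7 element; Mn(II) is therefore d⁵.
The spin state decides the count: Chloride is a weak-field ligand for a first-row metal, so the complex is high-spin.
An octahedral high-spin d⁵ ion is t₂g³e_g², giving 5 unpaired electrons.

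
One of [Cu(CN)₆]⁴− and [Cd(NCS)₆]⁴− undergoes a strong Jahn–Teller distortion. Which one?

[Cu(CN)₆]⁴−: Ligand charges: each cyanide is −1. With an overall charge of −4 the copper centre must be in the +2 oxidation state. Cu sits in group 11, so the d-electron count is 11 − 2 = 9. The t₂g⁶e_g³ configuration has an unevenly filled e_g set; the Jahn–Teller theorem predicts a tetragonal distortion (typically axial elongation) to lift the degeneracy.
[Cd(NCS)₆]⁴−: Each isothiocyanate is −1; balancing the −4 overall charge requires Cd(II). Group 12 minus oxidation state 2 gives a d¹⁰ configuration. The d¹⁰ configuration leaves the e_g set evenly filled (or empty) — no strong Jahn–Teller driving force.

[Cu(CN)₆]⁴−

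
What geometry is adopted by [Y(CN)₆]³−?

Ligand charges: each cyanide is −1. With an overall charge of −3 the yttrium centre must be in the +3 oxidation state.
Yttrium is a group-3 element; Y(III) is therefore d⁰.
With 6 monodentate ligands the coordination number is 6.
Six donors around a single metal centre give an octahedral coordination sphere.

octahedral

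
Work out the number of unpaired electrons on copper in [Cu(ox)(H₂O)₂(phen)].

1

Summing ligand charges against the 0 overall charge gives an oxidation state of +2 for copper.
Cu sits in group 11, so the d-electron count is 11 − 2 = 9.
Counting donor atoms: 1×oxalate (bidentate) → 2 donors; 2×water (monodentate) → 2 donors; 1×1,10-phenanthroline (bidentate) → 2 donors. Coordination number = 6.
In an octahedral field the d⁹ configuration is t₂g⁶e_g³ (only one arrangement possible), giving 1 unpaired electron.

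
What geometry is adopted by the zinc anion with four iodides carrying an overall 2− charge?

Each iodide is −1; balancing the −2 overall charge requires Zn(II).
Group 12 minus oxidation state 2 gives a d¹⁰ configuration.
With 4 monodentate ligands the coordination number is 4.
A d¹⁰ ion has no crystal-field stabilisation preference between square planar and tetrahedral, so four ligands adopt the sterically favoured tetrahedral geometry.

tetrahedral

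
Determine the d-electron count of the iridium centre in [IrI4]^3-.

Ligand charges: each iodide is −1. With an overall charge of −3 the iridium centre must be in the +1 oxidation state.
Group 9 minus oxidation state 1 gives a d⁸ configuration.

d8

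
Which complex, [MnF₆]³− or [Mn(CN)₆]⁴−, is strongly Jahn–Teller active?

[MnF₆]³−

[MnF₆]³−: Each fluoride is −1; balancing the −3 overall charge requires Mn(III). Mn sits in group 7, so the d-electron count is 7 − 3 = 4. Fluoride is a weak-field ligand for a first-row metal, so the complex is high-spin. The t₂g³e_g¹ (high-spin) configuration has an unevenly filled e_g set; the Jahn–Teller theorem predicts a tetragonal distortion (typically axial elongation) to lift the degeneracy.
[Mn(CN)₆]⁴−: Ligand charges: each cyanide is −1. With an overall charge of −4 the manganese centre must be in the +2 oxidation state. Group 7 minus oxidation state 2 gives a d⁵ configuration. Cyanide is a strong-field ligand (high in the spectrochemical series) for a first-row metal, so the complex is low-spin. The d⁵ configuration leaves the e_g set evenly filled (or empty) — no strong Jahn–Teller driving force.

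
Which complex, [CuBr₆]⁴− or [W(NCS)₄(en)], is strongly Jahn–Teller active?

[CuBr₆]⁴−

[CuBr₆]⁴−: Ligand charges: each bromide is −1. With an overall charge of −4 the copper centre must be in the +2 oxidation state. Cu sits in group 11, so the d-electron count is 11 − 2 = 9. The t₂g⁶e_g³ configuration has an unevenly filled e_g set; the Jahn–Teller theorem predicts a tetragonal distortion (typically axial elongation) to lift the degeneracy.
[W(NCS)₄(en)]: Ligand charges: each isothiocyanate is −1; ethylenediamine is neutral. With an overall charge of 0 the tungsten centre must be in the +4 oxidation state. Tungsten is a group-6 element; W(IV) is therefore d². The d² configuration leaves the e_g set evenly filled (or empty) — no strong Jahn–Teller driving force.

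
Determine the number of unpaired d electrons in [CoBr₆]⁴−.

3 unpaired electrons

Each bromide is −1; balancing the −4 overall charge requires Co(II).
Cobalt is a group-9 element; Co(II) is therefore d⁷.
The spin state decides the count: Bromide is a weak-field ligand for a first-row metal, so the complex is high-spin.
An octahedral high-spin d⁷ ion is t₂g⁵e_g², giving 3 unpaired electrons.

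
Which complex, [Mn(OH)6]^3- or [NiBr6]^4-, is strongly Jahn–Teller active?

[Mn(OH)6]^3-: Each hydroxide is −1; balancing the −3 overall charge requires Mn(III). Manganese is a group-7 element; Mn(III) is therefore d⁴. Hydroxide is a weak-field ligand for a first-row metal, so the complex is high-spin. The t₂g³e_g¹ (high-spin) configuration has an unevenly filled e_g set; the Jahn–Teller theorem predicts a tetragonal distortion (typically axial elongation) to lift the degeneracy.
[NiBr6]^4-: Ligand charges: each bromide is −1. With an overall charge of −4 the nickel centre must be in the +2 oxidation state. Ni sits in group 10, so the d-electron count is 10 − 2 = 8. The d⁸ configuration leaves the e_g set evenly filled (or empty) — no strong Jahn–Teller driving force.

[Mn(OH)6]^3-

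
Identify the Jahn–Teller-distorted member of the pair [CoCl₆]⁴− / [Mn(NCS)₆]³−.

[Mn(NCS)₆]³−

[CoCl₆]⁴−: Ligand charges: each chloride is −1. With an overall charge of −4 the cobalt centre must be in the +2 oxidation state. Cobalt is a group-9 element; Co(II) is therefore d⁷. Chloride is a weak-field ligand for a first-row metal, so the complex is high-spin. The d⁷ configuration leaves the e_g set evenly filled (or empty) — no strong Jahn–Teller driving force.
[Mn(NCS)₆]³−: Summing ligand charges against the −3 overall charge gives an oxidation state of +3 for manganese. Manganese is a group-7 element; Mn(III) is therefore d⁴. Isothiocyanate is a weak-field ligand for a first-row metal, so the complex is high-spin. The t₂g³e_g¹ (high-spin) configuration has an unevenly filled e_g set; the Jahn–Teller theorem predicts a tetragonal distortion (typically axial elongation) to lift the degeneracy.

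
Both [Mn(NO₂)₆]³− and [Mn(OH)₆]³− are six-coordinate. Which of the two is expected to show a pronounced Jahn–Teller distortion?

[Mn(OH)₆]³−

[Mn(NO₂)₆]³−: Ligand charges: each nitro (N-bound nitrite) is −1. With an overall charge of −3 the manganese centre must be in the +3 oxidation state. Manganese is a group-7 element; Mn(III) is therefore d⁴. Nitro (N-bound nitrite) is a strong-field ligand (high in the spectrochemical series) for a first-row metal, so the complex is low-spin. The d⁴ configuration leaves the e_g set evenly filled (or empty) — no strong Jahn–Teller driving force.
[Mn(OH)₆]³−: Ligand charges: each hydroxide is −1. With an overall charge of −3 the manganese centre must be in the +3 oxidation state. Manganese is a group-7 element; Mn(III) is therefore d⁴. Hydroxide is a weak-field ligand for a first-row metal, so the complex is high-spin. The t₂g³e_g¹ (high-spin) configuration has an unevenly filled e_g set; the Jahn–Teller theorem predicts a tetragonal distortion (typically axial elongation) to lift the degeneracy.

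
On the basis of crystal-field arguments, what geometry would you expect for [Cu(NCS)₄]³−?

tetrahedral

Summing ligand charges against the −3 overall charge gives an oxidation state of +1 for copper.
Copper is a group-11 element; Cu(I) is therefore d¹⁰.
Coordination number: 4.
A d¹⁰ ion has no crystal-field stabilisation preference between square planar and tetrahedral, so four ligands adopt the sterically favoured tetrahedral geometry.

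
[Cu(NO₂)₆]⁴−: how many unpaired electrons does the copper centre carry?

Ligand charges: each nitro (N-bound nitrite) is −1. With an overall charge of −4 the copper centre must be in the +2 oxidation state.
Group 11 minus oxidation state 2 gives a d⁹ configuration.
In an octahedral field the d⁹ configuration is t₂g⁶e_g³ (only one arrangement possible), giving 1 unpaired electron.

1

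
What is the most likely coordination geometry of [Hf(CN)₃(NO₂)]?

tetrahedral

Summing ligand charges against the 0 overall charge gives an oxidation state of +4 for hafnium.
Hafnium is a group-4 element; Hf(IV) is therefore d⁰.
Coordination number: 4.
A d⁰ ion has no crystal-field stabilisation preference between square planar and tetrahedral, so four ligands adopt the sterically favoured tetrahedral geometry.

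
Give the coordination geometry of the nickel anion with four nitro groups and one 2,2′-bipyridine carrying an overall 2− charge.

Ligand charges: each nitro (N-bound nitrite) is −1; 2,2′-bipyridine is neutral. With an overall charge of −2 the nickel centre must be in the +2 oxidation state.
Group 10 minus oxidation state 2 gives a d⁸ configuration.
Counting donor atoms: 4×nitro (N-bound nitrite) (monodentate) → 4 donors; 1×2,2′-bipyridine (bidentate) → 2 donors. Coordination number = 6.
Six donors around a single metal centre give an octahedral coordination sphere.

octahedral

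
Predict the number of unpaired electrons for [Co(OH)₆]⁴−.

3

Ligand charges: each hydroxide is −1. With an overall charge of −4 the cobalt centre must be in the +2 oxidation state.
Group 9 minus oxidation state 2 gives a d⁷ configuration.
The spin state decides the count: Hydroxide is a weak-field ligand for a first-row metal, so the complex is high-spin.
An octahedral high-spin d⁷ ion is t₂g⁵e_g², giving 3 unpaired electrons.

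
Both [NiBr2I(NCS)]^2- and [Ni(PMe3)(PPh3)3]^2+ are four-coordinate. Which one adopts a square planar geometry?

For [NiBr2I(NCS)]^2-: Summing ligand charges against the −2 overall charge gives an oxidation state of +2 for nickel. Ni sits in group 10, so the d-electron count is 10 − 2 = 8. Bromide, iodide, and isothiocyanate are weak-field ligands. With weak-field ligands the CFSE gain from square planar is small, so a 3d d⁸ ion takes the sterically preferred tetrahedral geometry. → tetrahedral.
For [Ni(PMe3)(PPh3)3]^2+: Summing ligand charges against the +2 overall charge gives an oxidation state of +2 for nickel. Ni sits in group 10, so the d-electron count is 10 − 2 = 8. Trimethylphosphine and triphenylphosphine are strong-field ligands (high in the spectrochemical series). A 3d d⁸ ion with strong-field ligands gains enough CFSE to favour square planar over tetrahedral. → square planar.

[Ni(PMe3)(PPh3)3]^2+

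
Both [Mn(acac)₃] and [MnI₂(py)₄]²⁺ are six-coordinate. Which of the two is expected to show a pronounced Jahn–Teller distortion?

[Mn(acac)₃]: Each acetylacetonate is −1; balancing the 0 overall charge requires Mn(III). Mn sits in group 7, so the d-electron count is 7 − 3 = 4. Acetylacetonate is a weak-field ligand for a first-row metal, so the complex is high-spin. The t₂g³e_g¹ (high-spin) configuration has an unevenly filled e_g set; the Jahn–Teller theorem predicts a tetragonal distortion (typically axial elongation) to lift the degeneracy.
[MnI₂(py)₄]²⁺: Summing ligand charges against the +2 overall charge gives an oxidation state of +4 for manganese. Group 7 minus oxidation state 4 gives a d³ configuration. The d³ configuration leaves the e_g set evenly filled (or empty) — no strong Jahn–Teller driving force.

[Mn(acac)₃]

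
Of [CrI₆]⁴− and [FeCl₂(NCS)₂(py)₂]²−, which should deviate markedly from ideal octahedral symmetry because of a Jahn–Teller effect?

[CrI₆]⁴−

[CrI₆]⁴−: Each iodide is −1; balancing the −4 overall charge requires Cr(II). Group 6 minus oxidation state 2 gives a d⁴ configuration. Iodide is a weak-field ligand for a first-row metal, so the complex is high-spin. The t₂g³e_g¹ (high-spin) configuration has an unevenly filled e_g set; the Jahn–Teller theorem predicts a tetragonal distortion (typically axial elongation) to lift the degeneracy.
[FeCl₂(NCS)₂(py)₂]²−: Ligand charges: each chloride is −1; each isothiocyanate is −1; pyridine is neutral. With an overall charge of −2 the iron centre must be in the +2 oxidation state. Iron is a group-8 element; Fe(II) is therefore d⁶. Chloride and isothiocyanate are weak-field ligands for a first-row metal, so the complex is high-spin. The d⁶ configuration leaves the e_g set evenly filled (or empty) — no strong Jahn–Teller driving force.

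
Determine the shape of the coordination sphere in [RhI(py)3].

square planar

Ligand charges: each iodide is −1; pyridine is neutral. With an overall charge of 0 the rhodium centre must be in the +1 oxidation state.
Rh sits in group 9, so the d-electron count is 9 − 1 = 8.
Coordination number: 4.
A 4d d⁸ ion has a large crystal-field splitting; square planar leaves the high-energy d_{x²−y²} orbital empty and maximises CFSE.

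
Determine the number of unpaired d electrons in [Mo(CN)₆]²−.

2 unpaired electrons

Ligand charges: each cyanide is −1. With an overall charge of −2 the molybdenum centre must be in the +4 oxidation state.
Mo sits in group 6, so the d-electron count is 6 − 4 = 2.
In an octahedral field the d² configuration is t₂g²e_g⁰ (only one arrangement possible), giving 2 unpaired electrons.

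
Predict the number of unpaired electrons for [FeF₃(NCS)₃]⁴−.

Summing ligand charges against the −4 overall charge gives an oxidation state of +2 for iron.
Group 8 minus oxidation state 2 gives a d⁶ configuration.
The spin state decides the count: Fluoride and isothiocyanate are weak-field ligands for a first-row metal, so the complex is high-spin.
An octahedral high-spin d⁶ ion is t₂g⁴e_g², giving 4 unpaired electrons.

4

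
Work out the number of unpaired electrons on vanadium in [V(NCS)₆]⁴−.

3 unpaired electrons

Ligand charges: each isothiocyanate is −1. With an overall charge of −4 the vanadium centre must be in the +2 oxidation state.
Vanadium is a group-5 element; V(II) is therefore d³.
In an octahedral field the d³ configuration is t₂g³e_g⁰ (only one arrangement possible), giving 3 unpaired electrons.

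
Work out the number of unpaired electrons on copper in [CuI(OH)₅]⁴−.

Each iodide is −1; each hydroxide is −1; balancing the −4 overall charge requires Cu(II).
Copper is a group-11 element; Cu(II) is therefore d⁹.
In an octahedral field the d⁹ configuration is t₂g⁶e_g³ (only one arrangement possible), giving 1 unpaired electron.

1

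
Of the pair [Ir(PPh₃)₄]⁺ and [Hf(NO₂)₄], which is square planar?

[Ir(PPh₃)₄]⁺

For [Ir(PPh₃)₄]⁺: Ligand charges: triphenylphosphine is neutral. With an overall charge of +1 the iridium centre must be in the +1 oxidation state. Iridium is a group-9 element; Ir(I) is therefore d⁸. A 5d d⁸ ion has a large crystal-field splitting; square planar leaves the high-energy d_{x²−y²} orbital empty and maximises CFSE. → square planar.
For [Hf(NO₂)₄]: Each nitro (N-bound nitrite) is −1; balancing the 0 overall charge requires Hf(IV). Hf sits in group 4, so the d-electron count is 4 − 4 = 0. A d⁰ ion has no crystal-field stabilisation preference between square planar and tetrahedral, so four ligands adopt the sterically favoured tetrahedral geometry. → tetrahedral.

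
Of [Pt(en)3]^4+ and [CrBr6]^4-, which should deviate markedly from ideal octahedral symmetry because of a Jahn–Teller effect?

[Pt(en)3]^4+: Ethylenediamine is neutral; balancing the +4 overall charge requires Pt(IV). Group 10 minus oxidation state 4 gives a d⁶ configuration. A 5d ion has a large Δₒ and is invariably low-spin. The d⁶ configuration leaves the e_g set evenly filled (or empty) — no strong Jahn–Teller driving force.
[CrBr6]^4-: Summing ligand charges against the −4 overall charge gives an oxidation state of +2 for chromium. Cr sits in group 6, so the d-electron count is 6 − 2 = 4. Bromide is a weak-field ligand for a first-row metal, so the complex is high-spin. The t₂g³e_g¹ (high-spin) configuration has an unevenly filled e_g set; the Jahn–Teller theorem predicts a tetragonal distortion (typically axial elongation) to lift the degeneracy.

[CrBr6]^4-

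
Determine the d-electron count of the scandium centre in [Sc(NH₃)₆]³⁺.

Ammonia is neutral; balancing the +3 overall charge requires Sc(III).
Scandium is a group-3 element; Sc(III) is therefore d⁰.

d⁰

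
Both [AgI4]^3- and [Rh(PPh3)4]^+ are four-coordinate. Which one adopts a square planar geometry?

For [AgI4]^3-: Summing ligand charges against the −3 overall charge gives an oxidation state of +1 for silver. Group 11 minus oxidation state 1 gives a d¹⁰ configuration. A d¹⁰ ion has no crystal-field stabilisation preference between square planar and tetrahedral, so four ligands adopt the sterically favoured tetrahedral geometry. → tetrahedral.
For [Rh(PPh3)4]^+: Summing ligand charges against the +1 overall charge gives an oxidation state of +1 for rhodium. Group 9 minus oxidation state 1 gives a d⁸ configuration. A 4d d⁸ ion has a large crystal-field splitting; square planar leaves the high-energy d_{x²−y²} orbital empty and maximises CFSE. → square planar.

[Rh(PPh3)4]^+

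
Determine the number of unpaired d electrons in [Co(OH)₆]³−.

Summing ligand charges against the −3 overall charge gives an oxidation state of +3 for cobalt.
Cobalt is a group-9 element; Co(III) is therefore d⁶.
The spin state decides the count: Co(III) has an exceptionally large octahedral splitting and is low-spin with essentially every ligand except fluoride.
An octahedral low-spin d⁶ ion is t₂g⁶e_g⁰, giving 0 unpaired electrons.

0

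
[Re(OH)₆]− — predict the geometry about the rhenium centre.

Ligand charges: each hydroxide is −1. With an overall charge of −1 the rhenium centre must be in the +5 oxidation state.
Re sits in group 7, so the d-electron count is 7 − 5 = 2.
Coordination number: 6.
Six donors around a single metal centre give an octahedral coordination sphere.

octahedral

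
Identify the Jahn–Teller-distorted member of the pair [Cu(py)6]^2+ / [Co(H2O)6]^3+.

[Cu(py)6]^2+: Pyridine is neutral; balancing the +2 overall charge requires Cu(II). Copper is a group-11 element; Cu(II) is therefore d⁹. The t₂g⁶e_g³ configuration has an unevenly filled e_g set; the Jahn–Teller theorem predicts a tetragonal distortion (typically axial elongation) to lift the degeneracy.
[Co(H2O)6]^3+: Water is neutral; balancing the +3 overall charge requires Co(III). Group 9 minus oxidation state 3 gives a d⁶ configuration. Co(III) has an exceptionally large octahedral splitting and is low-spin with essentially every ligand except fluoride. The d⁶ configuration leaves the e_g set evenly filled (or empty) — no strong Jahn–Teller driving force.

[Cu(py)6]^2+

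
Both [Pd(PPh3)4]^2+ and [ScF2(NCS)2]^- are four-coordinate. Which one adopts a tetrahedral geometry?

For [Pd(PPh3)4]^2+: Triphenylphosphine is neutral; balancing the +2 overall charge requires Pd(II). Group 10 minus oxidation state 2 gives a d⁸ configuration. A 4d d⁸ ion has a large crystal-field splitting; square planar leaves the high-energy d_{x²−y²} orbital empty and maximises CFSE. → square planar.
For [ScF2(NCS)2]^-: Each fluoride is −1; each isothiocyanate is −1; balancing the −1 overall charge requires Sc(III). Scandium is a group-3 element; Sc(III) is therefore d⁰. A d⁰ ion has no crystal-field stabilisation preference between square planar and tetrahedral, so four ligands adopt the sterically favoured tetrahedral geometry. → tetrahedral.

[ScF2(NCS)2]^-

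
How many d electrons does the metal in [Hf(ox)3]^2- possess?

Each oxalate is −2; balancing the −2 overall charge requires Hf(IV).
Hf sits in group 4, so the d-electron count is 4 − 4 = 0.

d⁰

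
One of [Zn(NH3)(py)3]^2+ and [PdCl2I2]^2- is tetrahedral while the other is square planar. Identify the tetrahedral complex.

[Zn(NH3)(py)3]^2+

For [Zn(NH3)(py)3]^2+: Ammonia is neutral; pyridine is neutral; balancing the +2 overall charge requires Zn(II). Zn sits in group 12, so the d-electron count is 12 − 2 = 10. A d¹⁰ ion has no crystal-field stabilisation preference between square planar and tetrahedral, so four ligands adopt the sterically favoured tetrahedral geometry. → tetrahedral.
For [PdCl2I2]^2-: Each chloride is −1; each iodide is −1; balancing the −2 overall charge requires Pd(II). Palladium is a group-10 element; Pd(II) is therefore d⁸. A 4d d⁸ ion has a large crystal-field splitting; square planar leaves the high-energy d_{x²−y²} orbital empty and maximises CFSE. → square planar.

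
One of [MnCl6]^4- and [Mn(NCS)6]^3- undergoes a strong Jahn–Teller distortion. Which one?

[MnCl6]^4-: Summing ligand charges against the −4 overall charge gives an oxidation state of +2 for manganese. Manganese is a group-7 element; Mn(II) is therefore d⁵. Chloride is a weak-field ligand for a first-row metal, so the complex is high-spin. The d⁵ configuration leaves the e_g set evenly filled (or empty) — no strong Jahn–Teller driving force.
[Mn(NCS)6]^3-: Summing ligand charges against the −3 overall charge gives an oxidation state of +3 for manganese. Manganese is a group-7 element; Mn(III) is therefore d⁴. Isothiocyanate is a weak-field ligand for a first-row metal, so the complex is high-spin. The t₂g³e_g¹ (high-spin) configuration has an unevenly filled e_g set; the Jahn–Teller theorem predicts a tetragonal distortion (typically axial elongation) to lift the degeneracy.

[Mn(NCS)6]^3-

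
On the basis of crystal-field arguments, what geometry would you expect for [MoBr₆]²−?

octahedral

Ligand charges: each bromide is −1. With an overall charge of −2 the molybdenum centre must be in the +4 oxidation state.
Group 6 minus oxidation state 4 gives a d² configuration.
Coordination number: 6.
Six donors around a single metal centre give an octahedral coordination sphere.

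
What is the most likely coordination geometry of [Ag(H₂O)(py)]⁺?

Water is neutral; pyridine is neutral; balancing the +1 overall charge requires Ag(I).
Silver is a group-11 element; Ag(I) is therefore d¹⁰.
Coordination number: 2.
A d¹⁰ ion with only two ligands adopts a linear arrangement (sp hybridisation; no CFSE preference).

linear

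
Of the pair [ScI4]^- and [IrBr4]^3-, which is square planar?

[IrBr4]^3-

For [ScI4]^-: Each iodide is −1; balancing the −1 overall charge requires Sc(III). Scandium is a group-3 element; Sc(III) is therefore d⁰. A d⁰ ion has no crystal-field stabilisation preference between square planar and tetrahedral, so four ligands adopt the sterically favoured tetrahedral geometry. → tetrahedral.
For [IrBr4]^3-: Ligand charges: each bromide is −1. With an overall charge of −3 the iridium centre must be in the +1 oxidation state. Group 9 minus oxidation state 1 gives a d⁸ configuration. A 5d d⁸ ion has a large crystal-field splitting; square planar leaves the high-energy d_{x²−y²} orbital empty and maximises CFSE. → square planar.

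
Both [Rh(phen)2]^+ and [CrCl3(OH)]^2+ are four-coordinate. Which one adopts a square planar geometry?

[Rh(phen)2]^+

For [Rh(phen)2]^+: Summing ligand charges against the +1 overall charge gives an oxidation state of +1 for rhodium. Rh sits in group 9, so the d-electron count is 9 − 1 = 8. A 4d d⁸ ion has a large crystal-field splitting; square planar leaves the high-energy d_{x²−y²} orbital empty and maximises CFSE. → square planar.
For [CrCl3(OH)]^2+: Summing ligand charges against the +2 overall charge gives an oxidation state of +6 for chromium. Group 6 minus oxidation state 6 gives a d⁰ configuration. A d⁰ ion has no crystal-field stabilisation preference between square planar and tetrahedral, so four ligands adopt the sterically favoured tetrahedral geometry. → tetrahedral.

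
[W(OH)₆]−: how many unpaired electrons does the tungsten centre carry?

Summing ligand charges against the −1 overall charge gives an oxidation state of +5 for tungsten.
Group 6 minus oxidation state 5 gives a d¹ configuration.
In an octahedral field the d¹ configuration is t₂g¹e_g⁰ (only one arrangement possible), giving 1 unpaired electron.

1 unpaired electron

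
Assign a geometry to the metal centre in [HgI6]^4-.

Each iodide is −1; balancing the −4 overall charge requires Hg(II).
Hg sits in group 12, so the d-electron count is 12 − 2 = 10.
With 6 monodentate ligands the coordination number is 6.
Six donors around a single metal centre give an octahedral coordination sphere.

octahedral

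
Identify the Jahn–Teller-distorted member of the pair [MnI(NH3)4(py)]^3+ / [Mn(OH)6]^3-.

[Mn(OH)6]^3-

[MnI(NH3)4(py)]^3+: Summing ligand charges against the +3 overall charge gives an oxidation state of +4 for manganese. Manganese is a group-7 element; Mn(IV) is therefore d³. The d³ configuration leaves the e_g set evenly filled (or empty) — no strong Jahn–Teller driving force.
[Mn(OH)6]^3-: Summing ligand charges against the −3 overall charge gives an oxidation state of +3 for manganese. Manganese is a group-7 element; Mn(III) is therefore d⁴. Hydroxide is a weak-field ligand for a first-row metal, so the complex is high-spin. The t₂g³e_g¹ (high-spin) configuration has an unevenly filled e_g set; the Jahn–Teller theorem predicts a tetragonal distortion (typically axial elongation) to lift the degeneracy.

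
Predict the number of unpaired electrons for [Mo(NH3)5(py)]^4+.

Ammonia is neutral; pyridine is neutral; balancing the +4 overall charge requires Mo(IV).
Mo sits in group 6, so the d-electron count is 6 − 4 = 2.
In an octahedral field the d² configuration is t₂g²e_g⁰ (only one arrangement possible), giving 2 unpaired electrons.

2 unpaired electrons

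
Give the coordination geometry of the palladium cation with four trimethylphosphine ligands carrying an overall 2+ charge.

Trimethylphosphine is neutral; balancing the +2 overall charge requires Pd(II).
Group 10 minus oxidation state 2 gives a d⁸ configuration.
Coordination number: 4.
A 4d d⁸ ion has a large crystal-field splitting; square planar leaves the high-energy d_{x²−y²} orbital empty and maximises CFSE.

square planar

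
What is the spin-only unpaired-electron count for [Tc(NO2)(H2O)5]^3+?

Each nitro (N-bound nitrite) is −1; water is neutral; balancing the +3 overall charge requires Tc(IV).
Group 7 minus oxidation state 4 gives a d³ configuration.
In an octahedral field the d³ configuration is t₂g³e_g⁰ (only one arrangement possible), giving 3 unpaired electrons.

3 unpaired electrons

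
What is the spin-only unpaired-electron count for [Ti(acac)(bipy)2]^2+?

Ligand charges: each acetylacetonate is −1; 2,2′-bipyridine is neutral. With an overall charge of +2 the titanium centre must be in the +3 oxidation state.
Titanium is a group-4 element; Ti(III) is therefore d¹.
Counting donor atoms: 1×acetylacetonate (bidentate) → 2 donors; 2×2,2′-bipyridine (bidentate) → 4 donors. Coordination number = 6.
In an octahedral field the d¹ configuration is t₂g¹e_g⁰ (only one arrangement possible), giving 1 unpaired electron.

1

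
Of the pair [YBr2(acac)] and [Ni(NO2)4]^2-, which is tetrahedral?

For [YBr2(acac)]: Ligand charges: each bromide is −1; each acetylacetonate is −1. With an overall charge of 0 the yttrium centre must be in the +3 oxidation state. Group 3 minus oxidation state 3 gives a d⁰ configuration. A d⁰ ion has no crystal-field stabilisation preference between square planar and tetrahedral, so four ligands adopt the sterically favoured tetrahedral geometry. → tetrahedral.
For [Ni(NO2)4]^2-: Each nitro (N-bound nitrite) is −1; balancing the −2 overall charge requires Ni(II). Group 10 minus oxidation state 2 gives a d⁸ configuration. Nitro (N-bound nitrite) is a strong-field ligand (high in the spectrochemical series). A 3d d⁸ ion with strong-field ligands gains enough CFSE to favour square planar over tetrahedral. → square planar.

[YBr2(acac)]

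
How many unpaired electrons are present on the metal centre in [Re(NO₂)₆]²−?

3 unpaired electrons

Each nitro (N-bound nitrite) is −1; balancing the −2 overall charge requires Re(IV).
Group 7 minus oxidation state 4 gives a d³ configuration.
In an octahedral field the d³ configuration is t₂g³e_g⁰ (only one arrangement possible), giving 3 unpaired electrons.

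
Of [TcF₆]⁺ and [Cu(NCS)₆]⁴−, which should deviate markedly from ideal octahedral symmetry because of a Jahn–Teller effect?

[Cu(NCS)₆]⁴−

[TcF₆]⁺: Each fluoride is −1; balancing the +1 overall charge requires Tc(VII). Tc sits in group 7, so the d-electron count is 7 − 7 = 0. The d⁰ configuration leaves the e_g set evenly filled (or empty) — no strong Jahn–Teller driving force.
[Cu(NCS)₆]⁴−: Each isothiocyanate is −1; balancing the −4 overall charge requires Cu(II). Cu sits in group 11, so the d-electron count is 11 − 2 = 9. The t₂g⁶e_g³ configuration has an unevenly filled e_g set; the Jahn–Teller theorem predicts a tetragonal distortion (typically axial elongation) to lift the degeneracy.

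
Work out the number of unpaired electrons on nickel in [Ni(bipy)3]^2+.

Summing ligand charges against the +2 overall charge gives an oxidation state of +2 for nickel.
Nickel is a group-10 element; Ni(II) is therefore d⁸.
Counting donor atoms: 3×2,2′-bipyridine (bidentate) → 6 donors. Coordination number = 6.
In an octahedral field the d⁸ configuration is t₂g⁶e_g² (only one arrangement possible), giving 2 unpaired electrons.

2 unpaired electrons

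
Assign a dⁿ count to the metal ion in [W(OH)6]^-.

Each hydroxide is −1; balancing the −1 overall charge requires W(V).
Tungsten is a group-6 element; W(V) is therefore d¹.

d1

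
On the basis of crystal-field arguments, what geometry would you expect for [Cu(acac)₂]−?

Each acetylacetonate is −1; balancing the −1 overall charge requires Cu(I).
Cu sits in group 11, so the d-electron count is 11 − 1 = 10.
Counting donor atoms: 2×acetylacetonate (bidentate) → 4 donors. Coordination number = 4.
A d¹⁰ ion has no crystal-field stabilisation preference between square planar and tetrahedral, so four ligands adopt the sterically favoured tetrahedral geometry.

tetrahedral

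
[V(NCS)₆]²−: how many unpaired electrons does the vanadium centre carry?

Ligand charges: each isothiocyanate is −1. With an overall charge of −2 the vanadium centre must be in the +4 oxidation state.
V sits in group 5, so the d-electron count is 5 − 4 = 1.
In an octahedral field the d¹ configuration is t₂g¹e_g⁰ (only one arrangement possible), giving 1 unpaired electron.

1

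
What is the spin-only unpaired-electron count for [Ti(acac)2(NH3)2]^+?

Ligand charges: each acetylacetonate is −1; ammonia is neutral. With an overall charge of +1 the titanium centre must be in the +3 oxidation state.
Titanium is a group-4 element; Ti(III) is therefore d¹.
Counting donor atoms: 2×acetylacetonate (bidentate) → 4 donors; 2×ammonia (monodentate) → 2 donors. Coordination number = 6.
In an octahedral field the d¹ configuration is t₂g¹e_g⁰ (only one arrangement possible), giving 1 unpaired electron.

1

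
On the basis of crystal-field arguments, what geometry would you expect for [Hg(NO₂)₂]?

linear

Each nitro (N-bound nitrite) is −1; balancing the 0 overall charge requires Hg(II).
Mercury is a group-12 element; Hg(II) is therefore d¹⁰.
Coordination number: 2.
A d¹⁰ ion with only two ligands adopts a linear arrangement (sp hybridisation; no CFSE preference).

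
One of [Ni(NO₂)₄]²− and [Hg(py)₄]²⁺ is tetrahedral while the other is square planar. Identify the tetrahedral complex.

For [Ni(NO₂)₄]²−: Ligand charges: each nitro (N-bound nitrite) is −1. With an overall charge of −2 the nickel centre must be in the +2 oxidation state. Nickel is a group-10 element; Ni(II) is therefore d⁸. Nitro (N-bound nitrite) is a strong-field ligand (high in the spectrochemical series). A 3d d⁸ ion with strong-field ligands gains enough CFSE to favour square planar over tetrahedral. → square planar.
For [Hg(py)₄]²⁺: Ligand charges: pyridine is neutral. With an overall charge of +2 the mercury centre must be in the +2 oxidation state. Group 12 minus oxidation state 2 gives a d¹⁰ configuration. A d¹⁰ ion has no crystal-field stabilisation preference between square planar and tetrahedral, so four ligands adopt the sterically favoured tetrahedral geometry. → tetrahedral.

[Hg(py)₄]²⁺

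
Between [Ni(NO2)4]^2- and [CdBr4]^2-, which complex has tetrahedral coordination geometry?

[CdBr4]^2-

For [Ni(NO2)4]^2-: Each nitro (N-bound nitrite) is −1; balancing the −2 overall charge requires Ni(II). Ni sits in group 10, so the d-electron count is 10 − 2 = 8. Nitro (N-bound nitrite) is a strong-field ligand (high in the spectrochemical series). A 3d d⁸ ion with strong-field ligands gains enough CFSE to favour square planar over tetrahedral. → square planar.
For [CdBr4]^2-: Summing ligand charges against the −2 overall charge gives an oxidation state of +2 for cadmium. Cd sits in group 12, so the d-electron count is 12 − 2 = 10. A d¹⁰ ion has no crystal-field stabilisation preference between square planar and tetrahedral, so four ligands adopt the sterically favoured tetrahedral geometry. → tetrahedral.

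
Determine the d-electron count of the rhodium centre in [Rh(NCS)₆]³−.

Ligand charges: each isothiocyanate is −1. With an overall charge of −3 the rhodium centre must be in the +3 oxidation state.
Rhodium is a group-9 element; Rh(III) is therefore d⁶.

d6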